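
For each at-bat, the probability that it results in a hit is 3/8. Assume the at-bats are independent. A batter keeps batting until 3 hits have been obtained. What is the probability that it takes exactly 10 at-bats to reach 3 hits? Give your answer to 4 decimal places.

0.0707

Y = trial on which the third success occurs; negative binomial, r=3, p=0.375.
P(Y=10) = C(9,2) · p^3 · (1−p)^7
= 36 · 0.052734 · 0.037253 = 0.070722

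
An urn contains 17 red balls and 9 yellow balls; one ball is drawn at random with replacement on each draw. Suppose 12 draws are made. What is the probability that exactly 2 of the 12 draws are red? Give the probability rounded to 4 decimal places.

0.0007

X ~ Binomial(n=12, p=0.653846).
P(X=2) = C(12,2) · p^2 · (1−p)^10
= 66 · 0.42751 · 2.47e-05 = 0.000697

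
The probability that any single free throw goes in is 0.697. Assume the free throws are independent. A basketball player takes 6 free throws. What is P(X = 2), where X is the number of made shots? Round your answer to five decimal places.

X ~ Binomial(n=6, p=0.697).
P(X=2) = C(6,2) · p^2 · (1−p)^4
= 15 · 0.48581 · 0.0084289 = 0.0614225

0.06142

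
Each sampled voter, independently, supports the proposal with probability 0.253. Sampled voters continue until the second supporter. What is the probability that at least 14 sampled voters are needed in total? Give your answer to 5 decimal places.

0.12184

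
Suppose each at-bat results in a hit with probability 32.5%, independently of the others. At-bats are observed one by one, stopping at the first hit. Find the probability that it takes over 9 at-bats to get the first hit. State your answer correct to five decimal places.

0.02909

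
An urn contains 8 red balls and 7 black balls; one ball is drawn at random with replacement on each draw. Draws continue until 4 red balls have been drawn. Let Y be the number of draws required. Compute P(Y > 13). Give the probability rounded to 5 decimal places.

Needing more than 13 draws ⇔ fewer than 4 successes in the first 13. With X ~ Binomial(13, 0.533333), P(Y > 13) = P(X ≤ 3).
  k=0: C(13,0)·0.533333^0·0.466667^13 = 0.0000498
  k=1: C(13,1)·0.533333^1·0.466667^12 = 0.0007396
  k=2: C(13,2)·0.533333^2·0.466667^11 = 0.0050719
  k=3: C(13,3)·0.533333^3·0.466667^10 = 0.0212535
P(X ≤ 3) = 0.0271148

0.02711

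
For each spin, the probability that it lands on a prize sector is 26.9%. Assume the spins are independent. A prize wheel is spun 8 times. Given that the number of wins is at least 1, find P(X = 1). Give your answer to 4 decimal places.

X ~ Binomial(8, 0.269). Want P(X=1 | X≥1) = P(X=1) / P(X≥1).
P(X=1) = C(8,1)·0.269^1·0.731^7 = 0.240029
P(X≥1) = 1 − 0.081534 = 0.918466
Ratio = 0.240029 / 0.918466 = 0.261337

0.2613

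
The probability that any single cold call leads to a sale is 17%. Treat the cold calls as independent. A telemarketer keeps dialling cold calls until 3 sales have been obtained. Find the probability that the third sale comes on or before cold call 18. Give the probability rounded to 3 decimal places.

0.612

Finishing within 18 cold calls ⇔ at least 3 successes in the first 18. With X ~ Binomial(18, 0.17), P(Y ≤ 18) = 1 − P(X ≤ 2).
  k=0: C(18,0)·0.17^0·0.83^18 = 0.03495
  k=1: C(18,1)·0.17^1·0.83^17 = 0.12884
  k=2: C(18,2)·0.17^2·0.83^16 = 0.22430
1 − 0.38809 = 0.61191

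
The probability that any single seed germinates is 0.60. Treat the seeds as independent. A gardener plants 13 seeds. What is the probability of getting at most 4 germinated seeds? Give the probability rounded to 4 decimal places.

0.0321

X ~ Binomial(13, 0.60); P(X ≤ 4) = Σ C(13,k) p^k (1−p)^(13−k) over k:
  k=0: C(13,0)·0.60^0·0.40^13 = 0.000007
  k=1: C(13,1)·0.60^1·0.40^12 = 0.000131
  k=2: C(13,2)·0.60^2·0.40^11 = 0.001178
  k=3: C(13,3)·0.60^3·0.40^10 = 0.006478
  k=4: C(13,4)·0.60^4·0.40^9 = 0.024291
Total = 0.032084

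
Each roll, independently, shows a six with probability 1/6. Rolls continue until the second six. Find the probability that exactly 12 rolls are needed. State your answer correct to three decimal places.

0.049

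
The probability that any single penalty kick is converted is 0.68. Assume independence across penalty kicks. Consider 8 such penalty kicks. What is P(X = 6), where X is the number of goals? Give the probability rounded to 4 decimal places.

X ~ Binomial(n=8, p=0.68).
P(X=6) = C(8,6) · p^6 · (1−p)^2
= 28 · 0.098867 · 0.1024 = 0.283473

0.2835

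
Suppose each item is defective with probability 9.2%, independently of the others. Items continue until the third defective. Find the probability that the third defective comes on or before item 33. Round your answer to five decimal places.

0.59592

Finishing within 33 items ⇔ at least 3 successes in the first 33. With X ~ Binomial(33, 0.092), P(Y ≤ 33) = 1 − P(X ≤ 2).
  k=0: C(33,0)·0.092^0·0.908^33 = 0.0413841
  k=1: C(33,1)·0.092^1·0.908^32 = 0.1383722
  k=2: C(33,2)·0.092^2·0.908^31 = 0.2243215
1 − 0.4040778 = 0.5959222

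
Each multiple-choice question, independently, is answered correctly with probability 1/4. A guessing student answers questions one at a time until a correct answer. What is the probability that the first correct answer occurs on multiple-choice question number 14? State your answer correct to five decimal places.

0.00594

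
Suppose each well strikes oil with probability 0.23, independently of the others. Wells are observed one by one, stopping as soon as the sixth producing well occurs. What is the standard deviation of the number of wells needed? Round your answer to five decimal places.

9.34530

Y = total wells until the sixth success; negative binomial with r=6, p=0.23.
SD(Y) = √[r(1−p)/p²] = √(87.3345936) = 9.3452979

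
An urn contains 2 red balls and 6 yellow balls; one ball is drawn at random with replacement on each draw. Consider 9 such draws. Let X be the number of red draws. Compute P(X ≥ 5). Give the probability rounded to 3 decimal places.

0.049

X ~ Binomial(9, 0.25); P(X ≥ 5) = Σ C(9,k) p^k (1−p)^(9−k) over k:
  k=5: C(9,5)·0.25^5·0.75^4 = 0.03893
  k=6: C(9,6)·0.25^6·0.75^3 = 0.00865
  k=7: C(9,7)·0.25^7·0.75^2 = 0.00124
  k=8: C(9,8)·0.25^8·0.75^1 = 0.00010
  k=9: C(9,9)·0.25^9·0.75^0 = 0.00000
Total = 0.04893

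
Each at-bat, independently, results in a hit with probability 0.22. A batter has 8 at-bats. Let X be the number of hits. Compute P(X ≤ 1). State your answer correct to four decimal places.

0.4462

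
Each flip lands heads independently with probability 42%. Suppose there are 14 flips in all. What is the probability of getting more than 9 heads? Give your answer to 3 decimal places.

0.025

X ~ Binomial(14, 0.42); P(X ≥ 10) = Σ C(14,k) p^k (1−p)^(14−k) over k:
  k=10: C(14,10)·0.42^10·0.58^4 = 0.01935
  k=11: C(14,11)·0.42^11·0.58^3 = 0.00509
  k=12: C(14,12)·0.42^12·0.58^2 = 0.00092
  k=13: C(14,13)·0.42^13·0.58^1 = 0.00010
  k=14: C(14,14)·0.42^14·0.58^0 = 0.00001
Total = 0.02547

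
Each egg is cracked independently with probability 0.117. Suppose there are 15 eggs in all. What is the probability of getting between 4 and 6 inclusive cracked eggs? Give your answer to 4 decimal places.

X ~ Binomial(15, 0.117); P(4 ≤ X ≤ 6) = Σ C(15,k) p^k (1−p)^(15−k) over k:
  k=4: C(15,4)·0.117^4·0.883^11 = 0.065079
  k=5: C(15,5)·0.117^5·0.883^10 = 0.018971
  k=6: C(15,6)·0.117^6·0.883^9 = 0.004190
Total = 0.088240

0.0882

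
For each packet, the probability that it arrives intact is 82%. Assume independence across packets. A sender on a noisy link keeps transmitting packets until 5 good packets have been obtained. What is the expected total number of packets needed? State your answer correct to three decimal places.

6.098

Y = total packets until the fifth success; negative binomial with r=5, p=0.82.
E[Y] = r / p = 5 / 0.82 = 6.09756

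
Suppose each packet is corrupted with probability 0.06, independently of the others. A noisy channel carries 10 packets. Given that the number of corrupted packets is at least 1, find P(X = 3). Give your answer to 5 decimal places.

0.03643

X ~ Binomial(10, 0.06). Want P(X=3 | X≥1) = P(X=3) / P(X≥1).
P(X=3) = C(10,3)·0.06^3·0.94^7 = 0.0168085
P(X≥1) = 1 − 0.5386151 = 0.4613849
Ratio = 0.0168085 / 0.4613849 = 0.0364306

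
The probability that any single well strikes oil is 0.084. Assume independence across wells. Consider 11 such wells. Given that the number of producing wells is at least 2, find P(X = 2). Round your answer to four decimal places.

0.7504

X ~ Binomial(11, 0.084). Want P(X=2 | X≥2) = P(X=2) / P(X≥2).
P(X=2) = C(11,2)·0.084^2·0.916^9 = 0.176190
P(X≥2) = 1 − 0.380934 − 0.384261 = 0.234804
Ratio = 0.176190 / 0.234804 = 0.750369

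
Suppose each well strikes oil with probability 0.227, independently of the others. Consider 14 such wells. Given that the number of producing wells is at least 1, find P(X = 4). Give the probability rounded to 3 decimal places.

0.208

X ~ Binomial(14, 0.227). Want P(X=4 | X≥1) = P(X=4) / P(X≥1).
P(X=4) = C(14,4)·0.227^4·0.773^10 = 0.20246
P(X≥1) = 1 − 0.02720 = 0.97280
Ratio = 0.20246 / 0.97280 = 0.20812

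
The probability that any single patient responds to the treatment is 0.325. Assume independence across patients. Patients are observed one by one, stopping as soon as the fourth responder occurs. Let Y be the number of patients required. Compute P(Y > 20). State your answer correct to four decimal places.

Needing more than 20 patients ⇔ fewer than 4 successes in the first 20. With X ~ Binomial(20, 0.325), P(Y > 20) = P(X ≤ 3).
  k=0: C(20,0)·0.325^0·0.675^20 = 0.000386
  k=1: C(20,1)·0.325^1·0.675^19 = 0.003713
  k=2: C(20,2)·0.325^2·0.675^18 = 0.016982
  k=3: C(20,3)·0.325^3·0.675^17 = 0.049059
P(X ≤ 3) = 0.070139

0.0701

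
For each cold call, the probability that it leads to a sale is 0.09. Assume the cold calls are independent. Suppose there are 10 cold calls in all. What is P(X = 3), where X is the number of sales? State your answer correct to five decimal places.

0.04521

X ~ Binomial(n=10, p=0.09).
P(X=3) = C(10,3) · p^3 · (1−p)^7
= 120 · 0.000729 · 0.51676 = 0.0452063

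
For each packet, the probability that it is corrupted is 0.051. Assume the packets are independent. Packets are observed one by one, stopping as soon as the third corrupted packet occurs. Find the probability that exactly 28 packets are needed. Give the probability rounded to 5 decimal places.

0.01258

Y = trial on which the third success occurs; negative binomial, r=3, p=0.051.
P(Y=28) = C(27,2) · p^3 · (1−p)^25
= 351 · 0.00013265 · 0.27018 = 0.0125798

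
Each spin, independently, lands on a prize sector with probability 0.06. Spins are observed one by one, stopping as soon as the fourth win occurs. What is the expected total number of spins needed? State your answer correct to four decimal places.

66.6667

Y = total spins until the fourth success; negative binomial with r=4, p=0.06.
E[Y] = r / p = 4 / 0.06 = 66.666667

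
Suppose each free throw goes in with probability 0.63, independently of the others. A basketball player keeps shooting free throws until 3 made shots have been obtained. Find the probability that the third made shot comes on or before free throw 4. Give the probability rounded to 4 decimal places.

Finishing within 4 free throws ⇔ at least 3 successes in the first 4. With X ~ Binomial(4, 0.63), P(Y ≤ 4) = 1 − P(X ≤ 2).
  k=0: C(4,0)·0.63^0·0.37^4 = 0.018742
  k=1: C(4,1)·0.63^1·0.37^3 = 0.127646
  k=2: C(4,2)·0.63^2·0.37^2 = 0.326014
1 − 0.472401 = 0.527599

0.5276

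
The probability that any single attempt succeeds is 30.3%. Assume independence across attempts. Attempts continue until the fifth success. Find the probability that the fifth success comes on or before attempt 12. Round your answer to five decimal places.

Finishing within 12 attempts ⇔ at least 5 successes in the first 12. With X ~ Binomial(12, 0.303), P(Y ≤ 12) = 1 − P(X ≤ 4).
  k=0: C(12,0)·0.303^0·0.697^12 = 0.0131460
  k=1: C(12,1)·0.303^1·0.697^11 = 0.0685779
  k=2: C(12,2)·0.303^2·0.697^10 = 0.1639672
  k=3: C(12,3)·0.303^3·0.697^9 = 0.2375995
  k=4: C(12,4)·0.303^4·0.697^8 = 0.2324010
1 − 0.7156916 = 0.2843084

0.28431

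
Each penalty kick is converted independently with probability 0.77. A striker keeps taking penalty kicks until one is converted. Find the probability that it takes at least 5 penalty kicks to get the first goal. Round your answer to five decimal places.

0.00280

Y = number of penalty kicks to the first success; geometric, p = 0.77.
P(Y > 4) = P(first 4 all fail) = (1−p)^4 = 0.0027984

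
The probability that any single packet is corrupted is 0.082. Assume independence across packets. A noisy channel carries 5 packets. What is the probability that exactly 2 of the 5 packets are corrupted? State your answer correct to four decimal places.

0.0520

X ~ Binomial(n=5, p=0.082).
P(X=2) = C(5,2) · p^2 · (1−p)^3
= 10 · 0.006724 · 0.77362 = 0.052018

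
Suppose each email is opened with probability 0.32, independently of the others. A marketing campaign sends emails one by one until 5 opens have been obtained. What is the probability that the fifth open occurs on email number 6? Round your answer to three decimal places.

0.011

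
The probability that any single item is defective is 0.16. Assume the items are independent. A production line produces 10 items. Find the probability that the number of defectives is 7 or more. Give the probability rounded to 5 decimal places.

X ~ Binomial(10, 0.16); P(X ≥ 7) = Σ C(10,k) p^k (1−p)^(10−k) over k:
  k=7: C(10,7)·0.16^7·0.84^3 = 0.0001909
  k=8: C(10,8)·0.16^8·0.84^2 = 0.0000136
  k=9: C(10,9)·0.16^9·0.84^1 = 0.0000006
  k=10: C(10,10)·0.16^10·0.84^0 = 0.0000000
Total = 0.0002051

0.00021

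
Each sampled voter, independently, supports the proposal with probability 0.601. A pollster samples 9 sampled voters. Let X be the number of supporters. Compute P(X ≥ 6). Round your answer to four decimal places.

X ~ Binomial(9, 0.601); P(X ≥ 6) = Σ C(9,k) p^k (1−p)^(9−k) over k:
  k=6: C(9,6)·0.601^6·0.399^3 = 0.251446
  k=7: C(9,7)·0.601^7·0.399^2 = 0.162319
  k=8: C(9,8)·0.601^8·0.399^1 = 0.061124
  k=9: C(9,9)·0.601^9·0.399^0 = 0.010230
Total = 0.485119

0.4851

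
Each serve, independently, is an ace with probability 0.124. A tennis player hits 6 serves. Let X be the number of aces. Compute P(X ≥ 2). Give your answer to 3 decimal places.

0.164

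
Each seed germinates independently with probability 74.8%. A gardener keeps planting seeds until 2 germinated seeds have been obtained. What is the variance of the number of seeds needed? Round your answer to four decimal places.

Y = total seeds until the second success; negative binomial with r=2, p=0.748.
Var(Y) = r(1−p)/p² = 2·0.252 / 0.748² = 0.900798

0.9008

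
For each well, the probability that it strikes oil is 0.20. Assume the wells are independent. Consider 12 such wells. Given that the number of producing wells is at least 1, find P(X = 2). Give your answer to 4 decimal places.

0.3044

X ~ Binomial(12, 0.20). Want P(X=2 | X≥1) = P(X=2) / P(X≥1).
P(X=2) = C(12,2)·0.20^2·0.80^10 = 0.283468
P(X≥1) = 1 − 0.068719 = 0.931281
Ratio = 0.283468 / 0.931281 = 0.304385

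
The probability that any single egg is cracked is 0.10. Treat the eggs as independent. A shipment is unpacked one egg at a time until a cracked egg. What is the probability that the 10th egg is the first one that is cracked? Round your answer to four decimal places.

0.0387

Geometric (trials to first success), p = 0.10.
P(Y = 10) = (1−p)^9 · p = 0.38742 · 0.10 = 0.038742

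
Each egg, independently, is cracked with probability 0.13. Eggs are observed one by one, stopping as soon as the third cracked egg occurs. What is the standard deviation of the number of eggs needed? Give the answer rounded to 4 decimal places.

12.4273

Y = total eggs until the third success; negative binomial with r=3, p=0.13.
SD(Y) = √[r(1−p)/p²] = √(154.437870) = 12.427303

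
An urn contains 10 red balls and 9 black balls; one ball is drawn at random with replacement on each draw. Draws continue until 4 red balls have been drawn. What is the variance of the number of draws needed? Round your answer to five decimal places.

6.84000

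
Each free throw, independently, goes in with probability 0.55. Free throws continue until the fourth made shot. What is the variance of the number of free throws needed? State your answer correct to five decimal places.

5.95041

Y = total free throws until the fourth success; negative binomial with r=4, p=0.55.
Var(Y) = r(1−p)/p² = 4·0.45 / 0.55² = 5.9504132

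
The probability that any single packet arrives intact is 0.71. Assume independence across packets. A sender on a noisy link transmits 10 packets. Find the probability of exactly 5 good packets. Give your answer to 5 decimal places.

0.09326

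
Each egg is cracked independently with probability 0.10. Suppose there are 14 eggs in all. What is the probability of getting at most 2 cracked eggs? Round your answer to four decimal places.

X ~ Binomial(14, 0.10); P(X ≤ 2) = Σ C(14,k) p^k (1−p)^(14−k) over k:
  k=0: C(14,0)·0.10^0·0.90^14 = 0.228768
  k=1: C(14,1)·0.10^1·0.90^13 = 0.355861
  k=2: C(14,2)·0.10^2·0.90^12 = 0.257011
Total = 0.841640

0.8416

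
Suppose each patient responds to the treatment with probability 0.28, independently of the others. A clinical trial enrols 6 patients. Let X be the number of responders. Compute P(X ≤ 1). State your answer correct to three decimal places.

0.464

X ~ Binomial(6, 0.28); P(X ≤ 1) = Σ C(6,k) p^k (1−p)^(6−k) over k:
  k=0: C(6,0)·0.28^0·0.72^6 = 0.13931
  k=1: C(6,1)·0.28^1·0.72^5 = 0.32507
Total = 0.46438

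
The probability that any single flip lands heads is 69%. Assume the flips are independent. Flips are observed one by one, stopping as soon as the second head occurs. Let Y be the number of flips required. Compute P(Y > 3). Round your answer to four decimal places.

Needing more than 3 flips ⇔ fewer than 2 successes in the first 3. With X ~ Binomial(3, 0.69), P(Y > 3) = P(X ≤ 1).
  k=0: C(3,0)·0.69^0·0.31^3 = 0.029791
  k=1: C(3,1)·0.69^1·0.31^2 = 0.198927
P(X ≤ 1) = 0.228718

0.2287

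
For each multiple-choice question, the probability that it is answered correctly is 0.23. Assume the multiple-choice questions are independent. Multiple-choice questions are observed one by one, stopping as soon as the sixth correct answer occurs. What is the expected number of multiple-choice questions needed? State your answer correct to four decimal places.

26.0870

Y = total multiple-choice questions until the sixth success; negative binomial with r=6, p=0.23.
E[Y] = r / p = 6 / 0.23 = 26.086957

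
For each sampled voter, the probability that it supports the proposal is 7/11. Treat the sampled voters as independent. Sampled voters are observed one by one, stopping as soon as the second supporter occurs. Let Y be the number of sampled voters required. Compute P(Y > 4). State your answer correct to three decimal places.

Needing more than 4 sampled voters ⇔ fewer than 2 successes in the first 4. With X ~ Binomial(4, 0.636364), P(Y > 4) = P(X ≤ 1).
  k=0: C(4,0)·0.636364^0·0.363636^4 = 0.01749
  k=1: C(4,1)·0.636364^1·0.363636^3 = 0.12240
P(X ≤ 1) = 0.13988

0.140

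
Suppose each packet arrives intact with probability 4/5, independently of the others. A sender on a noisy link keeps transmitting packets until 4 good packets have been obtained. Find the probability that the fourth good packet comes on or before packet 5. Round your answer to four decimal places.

0.7373

Finishing within 5 packets ⇔ at least 4 successes in the first 5. With X ~ Binomial(5, 0.80), P(Y ≤ 5) = 1 − P(X ≤ 3).
  k=0: C(5,0)·0.80^0·0.20^5 = 0.000320
  k=1: C(5,1)·0.80^1·0.20^4 = 0.006400
  k=2: C(5,2)·0.80^2·0.20^3 = 0.051200
  k=3: C(5,3)·0.80^3·0.20^2 = 0.204800
1 − 0.262720 = 0.737280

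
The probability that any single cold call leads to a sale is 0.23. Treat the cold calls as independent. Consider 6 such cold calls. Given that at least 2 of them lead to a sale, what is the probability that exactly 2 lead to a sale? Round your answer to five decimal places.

0.66725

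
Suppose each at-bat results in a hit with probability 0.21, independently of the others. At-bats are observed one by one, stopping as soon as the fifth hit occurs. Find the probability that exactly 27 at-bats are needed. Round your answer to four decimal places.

Y = trial on which the fifth success occurs; negative binomial, r=5, p=0.21.
P(Y=27) = C(26,4) · p^5 · (1−p)^22
= 14950 · 0.00040841 · 0.0055949 = 0.034161

0.0342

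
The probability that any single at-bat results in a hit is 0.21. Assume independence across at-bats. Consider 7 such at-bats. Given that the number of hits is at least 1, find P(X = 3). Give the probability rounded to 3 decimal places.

0.156

X ~ Binomial(7, 0.21). Want P(X=3 | X≥1) = P(X=3) / P(X≥1).
P(X=3) = C(7,3)·0.21^3·0.79^4 = 0.12625
P(X≥1) = 1 − 0.19204 = 0.80796
Ratio = 0.12625 / 0.80796 = 0.15626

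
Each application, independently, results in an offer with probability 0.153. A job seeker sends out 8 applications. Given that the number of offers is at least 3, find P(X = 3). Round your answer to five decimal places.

0.79269

X ~ Binomial(8, 0.153). Want P(X=3 | X≥3) = P(X=3) / P(X≥3).
P(X=3) = C(8,3)·0.153^3·0.847^5 = 0.0874338
P(X≥3) = 1 − 0.2648910 − 0.3827941 − 0.2420145 = 0.1103003
Ratio = 0.0874338 / 0.1103003 = 0.7926886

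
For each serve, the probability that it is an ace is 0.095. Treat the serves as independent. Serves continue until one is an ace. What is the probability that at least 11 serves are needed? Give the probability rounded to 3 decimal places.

Y = number of serves to the first success; geometric, p = 0.095.
P(Y > 10) = P(first 10 all fail) = (1−p)^10 = 0.36854

0.369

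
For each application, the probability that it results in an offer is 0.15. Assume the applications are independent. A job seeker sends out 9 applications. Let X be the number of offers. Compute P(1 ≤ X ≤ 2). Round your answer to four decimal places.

X ~ Binomial(9, 0.15); P(1 ≤ X ≤ 2) = Σ C(9,k) p^k (1−p)^(9−k) over k:
  k=1: C(9,1)·0.15^1·0.85^8 = 0.367862
  k=2: C(9,2)·0.15^2·0.85^7 = 0.259667
Total = 0.627530

0.6275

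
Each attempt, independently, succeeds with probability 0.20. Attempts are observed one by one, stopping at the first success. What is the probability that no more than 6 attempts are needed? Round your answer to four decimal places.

Y = number of attempts to the first success; geometric, p = 0.20.
P(Y ≤ 6) = 1 − (1−p)^6 = 1 − 0.262144 = 0.737856

0.7379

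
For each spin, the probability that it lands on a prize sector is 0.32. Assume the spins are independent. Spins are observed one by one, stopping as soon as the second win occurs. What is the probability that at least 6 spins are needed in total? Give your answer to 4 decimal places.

0.4875

Needing more than 5 spins ⇔ fewer than 2 successes in the first 5. With X ~ Binomial(5, 0.32), P(Y > 5) = P(X ≤ 1).
  k=0: C(5,0)·0.32^0·0.68^5 = 0.145393
  k=1: C(5,1)·0.32^1·0.68^4 = 0.342102
P(X ≤ 1) = 0.487495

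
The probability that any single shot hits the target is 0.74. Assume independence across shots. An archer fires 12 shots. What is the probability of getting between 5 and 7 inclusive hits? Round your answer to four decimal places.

0.1753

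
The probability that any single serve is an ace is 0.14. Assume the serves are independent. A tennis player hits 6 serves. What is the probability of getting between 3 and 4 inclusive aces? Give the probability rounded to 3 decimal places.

X ~ Binomial(6, 0.14); P(3 ≤ X ≤ 4) = Σ C(6,k) p^k (1−p)^(6−k) over k:
  k=3: C(6,3)·0.14^3·0.86^3 = 0.03491
  k=4: C(6,4)·0.14^4·0.86^2 = 0.00426
Total = 0.03917

0.039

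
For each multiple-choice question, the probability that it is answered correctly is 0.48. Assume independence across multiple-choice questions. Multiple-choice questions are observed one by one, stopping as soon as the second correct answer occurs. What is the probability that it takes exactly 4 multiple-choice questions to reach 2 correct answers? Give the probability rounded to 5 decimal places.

Y = trial on which the second success occurs; negative binomial, r=2, p=0.48.
P(Y=4) = C(3,1) · p^2 · (1−p)^2
= 3 · 0.2304 · 0.2704 = 0.1869005

0.18690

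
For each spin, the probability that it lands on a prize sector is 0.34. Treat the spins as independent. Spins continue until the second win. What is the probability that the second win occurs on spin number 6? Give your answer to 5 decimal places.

0.10967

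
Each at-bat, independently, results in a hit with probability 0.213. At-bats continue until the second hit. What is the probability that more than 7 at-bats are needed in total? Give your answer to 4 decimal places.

0.5413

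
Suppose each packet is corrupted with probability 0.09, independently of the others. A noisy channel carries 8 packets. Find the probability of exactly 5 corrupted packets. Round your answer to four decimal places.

0.0002

X ~ Binomial(n=8, p=0.09).
P(X=5) = C(8,5) · p^5 · (1−p)^3
= 56 · 5.9049e-06 · 0.75357 = 0.000249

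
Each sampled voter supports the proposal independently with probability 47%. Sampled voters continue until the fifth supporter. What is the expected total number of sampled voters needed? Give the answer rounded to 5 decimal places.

10.63830

Y = total sampled voters until the fifth success; negative binomial with r=5, p=0.47.
E[Y] = r / p = 5 / 0.47 = 10.6382979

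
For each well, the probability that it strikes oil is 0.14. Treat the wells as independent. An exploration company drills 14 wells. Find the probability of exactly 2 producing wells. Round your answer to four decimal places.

X ~ Binomial(n=14, p=0.14).
P(X=2) = C(14,2) · p^2 · (1−p)^12
= 91 · 0.0196 · 0.16367 = 0.291930

0.2919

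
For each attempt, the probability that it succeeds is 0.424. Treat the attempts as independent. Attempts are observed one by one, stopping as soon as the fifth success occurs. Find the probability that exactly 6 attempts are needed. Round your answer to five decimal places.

Y = trial on which the fifth success occurs; negative binomial, r=5, p=0.424.
P(Y=6) = C(5,4) · p^5 · (1−p)^1
= 5 · 0.013703 · 0.576 = 0.0394659

0.03947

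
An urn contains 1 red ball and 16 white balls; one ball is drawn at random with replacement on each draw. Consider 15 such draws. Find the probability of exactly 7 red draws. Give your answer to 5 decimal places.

0.00001

X ~ Binomial(n=15, p=0.058824).
P(X=7) = C(15,7) · p^7 · (1−p)^8
= 6435 · 2.437e-09 · 0.6157 = 0.0000097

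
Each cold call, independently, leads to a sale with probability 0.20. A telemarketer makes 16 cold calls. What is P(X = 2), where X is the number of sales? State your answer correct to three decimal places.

0.211

X ~ Binomial(n=16, p=0.20).
P(X=2) = C(16,2) · p^2 · (1−p)^14
= 120 · 0.04 · 0.04398 = 0.21111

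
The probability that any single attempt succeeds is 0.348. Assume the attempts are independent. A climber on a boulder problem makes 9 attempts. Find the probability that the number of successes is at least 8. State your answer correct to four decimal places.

0.0013

X ~ Binomial(9, 0.348); P(X ≥ 8) = Σ C(9,k) p^k (1−p)^(9−k) over k:
  k=8: C(9,8)·0.348^8·0.652^1 = 0.001262
  k=9: C(9,9)·0.348^9·0.652^0 = 0.000075
Total = 0.001337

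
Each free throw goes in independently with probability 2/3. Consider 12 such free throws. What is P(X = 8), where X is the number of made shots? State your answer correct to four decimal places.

0.2384

X ~ Binomial(n=12, p=0.666667).
P(X=8) = C(12,8) · p^8 · (1−p)^4
= 495 · 0.039018 · 0.012346 = 0.238446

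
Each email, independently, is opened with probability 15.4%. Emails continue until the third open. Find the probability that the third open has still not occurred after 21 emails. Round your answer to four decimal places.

0.3515

Needing more than 21 emails ⇔ fewer than 3 successes in the first 21. With X ~ Binomial(21, 0.154), P(Y > 21) = P(X ≤ 2).
  k=0: C(21,0)·0.154^0·0.846^21 = 0.029839
  k=1: C(21,1)·0.154^1·0.846^20 = 0.114064
  k=2: C(21,2)·0.154^2·0.846^19 = 0.207634
P(X ≤ 2) = 0.351536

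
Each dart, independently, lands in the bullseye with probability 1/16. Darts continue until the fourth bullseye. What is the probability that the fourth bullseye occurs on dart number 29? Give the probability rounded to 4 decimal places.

Y = trial on which the fourth success occurs; negative binomial, r=4, p=0.0625.
P(Y=29) = C(28,3) · p^4 · (1−p)^25
= 3276 · 1.5259e-05 · 0.1992 = 0.009957

0.0100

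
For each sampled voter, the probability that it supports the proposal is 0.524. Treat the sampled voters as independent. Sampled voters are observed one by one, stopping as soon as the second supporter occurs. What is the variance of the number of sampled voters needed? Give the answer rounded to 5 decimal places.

3.46716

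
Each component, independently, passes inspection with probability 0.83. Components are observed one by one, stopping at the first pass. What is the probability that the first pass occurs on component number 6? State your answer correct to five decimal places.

0.00012

Geometric (trials to first success), p = 0.83.
P(Y = 6) = (1−p)^5 · p = 0.00014199 · 0.83 = 0.0001178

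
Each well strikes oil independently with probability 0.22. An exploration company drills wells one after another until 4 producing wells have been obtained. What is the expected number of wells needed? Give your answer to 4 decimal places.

18.1818

Y = total wells until the fourth success; negative binomial with r=4, p=0.22.
E[Y] = r / p = 4 / 0.22 = 18.181818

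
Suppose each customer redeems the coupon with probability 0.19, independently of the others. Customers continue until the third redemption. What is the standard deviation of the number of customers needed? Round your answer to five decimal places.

8.20445

Y = total customers until the third success; negative binomial with r=3, p=0.19.
SD(Y) = √[r(1−p)/p²] = √(67.3130194) = 8.2044512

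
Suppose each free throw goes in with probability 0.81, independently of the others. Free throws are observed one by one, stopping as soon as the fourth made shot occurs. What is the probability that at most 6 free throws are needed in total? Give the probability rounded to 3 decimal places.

0.913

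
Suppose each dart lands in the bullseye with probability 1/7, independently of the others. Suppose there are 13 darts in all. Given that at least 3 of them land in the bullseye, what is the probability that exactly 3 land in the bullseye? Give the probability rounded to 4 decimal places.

0.6350

X ~ Binomial(13, 0.142857). Want P(X=3 | X≥3) = P(X=3) / P(X≥3).
P(X=3) = C(13,3)·0.142857^3·0.857143^10 = 0.178486
P(X≥3) = 1 − 0.134801 − 0.292068 − 0.292068 = 0.281064
Ratio = 0.178486 / 0.281064 = 0.635038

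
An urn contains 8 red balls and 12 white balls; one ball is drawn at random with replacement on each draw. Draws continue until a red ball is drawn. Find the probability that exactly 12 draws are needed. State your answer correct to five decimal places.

0.00145

Geometric (trials to first success), p = 0.40.
P(Y = 12) = (1−p)^11 · p = 0.003628 · 0.40 = 0.0014512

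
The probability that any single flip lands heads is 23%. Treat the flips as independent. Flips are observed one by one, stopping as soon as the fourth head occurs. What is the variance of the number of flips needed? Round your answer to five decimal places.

Y = total flips until the fourth success; negative binomial with r=4, p=0.23.
Var(Y) = r(1−p)/p² = 4·0.77 / 0.23² = 58.2230624

58.22306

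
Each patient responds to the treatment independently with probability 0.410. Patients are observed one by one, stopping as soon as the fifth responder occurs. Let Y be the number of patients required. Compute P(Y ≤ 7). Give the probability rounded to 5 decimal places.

Finishing within 7 patients ⇔ at least 5 successes in the first 7. With X ~ Binomial(7, 0.41), P(Y ≤ 7) = 1 − P(X ≤ 4).
  k=0: C(7,0)·0.41^0·0.59^7 = 0.0248865
  k=1: C(7,1)·0.41^1·0.59^6 = 0.1210581
  k=2: C(7,2)·0.41^2·0.59^5 = 0.2523754
  k=3: C(7,3)·0.41^3·0.59^4 = 0.2922992
  k=4: C(7,4)·0.41^4·0.59^3 = 0.2031232
1 − 0.8937425 = 0.1062575

0.10626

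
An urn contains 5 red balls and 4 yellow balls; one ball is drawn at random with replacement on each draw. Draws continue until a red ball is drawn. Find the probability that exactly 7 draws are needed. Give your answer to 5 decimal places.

Geometric (trials to first success), p = 0.555556.
P(Y = 7) = (1−p)^6 · p = 0.0077073 · 0.555556 = 0.0042819

0.00428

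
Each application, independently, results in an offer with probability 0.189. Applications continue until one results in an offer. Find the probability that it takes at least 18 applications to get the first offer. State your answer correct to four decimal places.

Y = number of applications to the first success; geometric, p = 0.189.
P(Y > 17) = P(first 17 all fail) = (1−p)^17 = 0.028402

0.0284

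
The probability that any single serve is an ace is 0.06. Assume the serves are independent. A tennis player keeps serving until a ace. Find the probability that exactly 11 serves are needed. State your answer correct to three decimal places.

0.032

Geometric (trials to first success), p = 0.06.
P(Y = 11) = (1−p)^10 · p = 0.53862 · 0.06 = 0.03232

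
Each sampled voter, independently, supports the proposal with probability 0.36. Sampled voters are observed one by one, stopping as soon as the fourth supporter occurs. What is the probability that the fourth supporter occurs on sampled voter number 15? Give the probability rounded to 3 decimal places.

Y = trial on which the fourth success occurs; negative binomial, r=4, p=0.36.
P(Y=15) = C(14,3) · p^4 · (1−p)^11
= 364 · 0.016796 · 0.0073787 = 0.04511

0.045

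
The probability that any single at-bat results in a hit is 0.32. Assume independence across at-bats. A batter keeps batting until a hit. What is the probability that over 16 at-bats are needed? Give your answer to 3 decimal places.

0.002

Y = number of at-bats to the first success; geometric, p = 0.32.
P(Y > 16) = P(first 16 all fail) = (1−p)^16 = 0.00209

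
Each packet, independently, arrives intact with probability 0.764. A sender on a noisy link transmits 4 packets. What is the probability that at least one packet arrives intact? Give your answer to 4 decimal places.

P(at least one) = 1 − P(none) = 1 − (1 − 0.764)^4
= 1 − 0.003102 = 0.996898

0.9969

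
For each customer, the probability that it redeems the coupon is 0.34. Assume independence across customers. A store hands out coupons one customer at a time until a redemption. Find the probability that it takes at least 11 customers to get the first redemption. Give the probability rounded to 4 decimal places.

0.0157

Y = number of customers to the first success; geometric, p = 0.34.
P(Y > 10) = P(first 10 all fail) = (1−p)^10 = 0.015683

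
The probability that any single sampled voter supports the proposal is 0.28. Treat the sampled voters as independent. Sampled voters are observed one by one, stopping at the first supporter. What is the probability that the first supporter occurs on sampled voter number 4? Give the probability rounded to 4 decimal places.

Geometric (trials to first success), p = 0.28.
P(Y = 4) = (1−p)^3 · p = 0.37325 · 0.28 = 0.104509

0.1045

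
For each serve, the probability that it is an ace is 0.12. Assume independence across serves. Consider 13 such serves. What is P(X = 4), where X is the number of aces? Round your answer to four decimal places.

X ~ Binomial(n=13, p=0.12).
P(X=4) = C(13,4) · p^4 · (1−p)^9
= 715 · 0.00020736 · 0.31648 = 0.046922

0.0469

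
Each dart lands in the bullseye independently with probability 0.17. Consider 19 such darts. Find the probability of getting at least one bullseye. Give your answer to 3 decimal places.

0.971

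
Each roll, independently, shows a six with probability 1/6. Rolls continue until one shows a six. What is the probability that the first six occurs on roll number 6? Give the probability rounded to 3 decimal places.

Geometric (trials to first success), p = 0.166667.
P(Y = 6) = (1−p)^5 · p = 0.40188 · 0.166667 = 0.06698

0.067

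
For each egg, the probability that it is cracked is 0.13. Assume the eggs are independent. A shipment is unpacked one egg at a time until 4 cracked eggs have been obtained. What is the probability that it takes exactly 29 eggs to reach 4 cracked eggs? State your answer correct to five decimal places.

Y = trial on which the fourth success occurs; negative binomial, r=4, p=0.13.
P(Y=29) = C(28,3) · p^4 · (1−p)^25
= 3276 · 0.00028561 · 0.03076 = 0.0287805

0.02878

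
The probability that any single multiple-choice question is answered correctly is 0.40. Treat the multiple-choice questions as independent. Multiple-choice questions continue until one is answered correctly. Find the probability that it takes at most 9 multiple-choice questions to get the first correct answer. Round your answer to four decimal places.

Y = number of multiple-choice questions to the first success; geometric, p = 0.40.
P(Y ≤ 9) = 1 − (1−p)^9 = 1 − 0.010078 = 0.989922

0.9899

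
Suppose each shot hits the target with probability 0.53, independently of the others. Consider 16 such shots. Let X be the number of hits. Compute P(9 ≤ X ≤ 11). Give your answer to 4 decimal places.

0.4351

X ~ Binomial(16, 0.53); P(9 ≤ X ≤ 11) = Σ C(16,k) p^k (1−p)^(16−k) over k:
  k=9: C(16,9)·0.53^9·0.47^7 = 0.191247
  k=10: C(16,10)·0.53^10·0.47^6 = 0.150963
  k=11: C(16,11)·0.53^11·0.47^5 = 0.092855
Total = 0.435065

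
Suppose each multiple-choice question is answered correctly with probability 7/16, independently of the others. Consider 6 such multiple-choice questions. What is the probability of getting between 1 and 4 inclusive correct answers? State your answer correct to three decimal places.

X ~ Binomial(6, 0.4375); P(1 ≤ X ≤ 4) = Σ C(6,k) p^k (1−p)^(6−k) over k:
  k=1: C(6,1)·0.4375^1·0.5625^5 = 0.14782
  k=2: C(6,2)·0.4375^2·0.5625^4 = 0.28743
  k=3: C(6,3)·0.4375^3·0.5625^3 = 0.29808
  k=4: C(6,4)·0.4375^4·0.5625^2 = 0.17388
Total = 0.90722

0.907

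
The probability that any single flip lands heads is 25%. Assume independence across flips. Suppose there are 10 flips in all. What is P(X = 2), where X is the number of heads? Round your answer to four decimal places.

X ~ Binomial(n=10, p=0.25).
P(X=2) = C(10,2) · p^2 · (1−p)^8
= 45 · 0.0625 · 0.10011 = 0.281568

0.2816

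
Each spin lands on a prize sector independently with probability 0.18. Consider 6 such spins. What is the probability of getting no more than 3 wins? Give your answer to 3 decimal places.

X ~ Binomial(6, 0.18); P(X ≤ 3) = Σ C(6,k) p^k (1−p)^(6−k) over k:
  k=0: C(6,0)·0.18^0·0.82^6 = 0.30401
  k=1: C(6,1)·0.18^1·0.82^5 = 0.40040
  k=2: C(6,2)·0.18^2·0.82^4 = 0.21973
  k=3: C(6,3)·0.18^3·0.82^3 = 0.06431
Total = 0.98845

0.988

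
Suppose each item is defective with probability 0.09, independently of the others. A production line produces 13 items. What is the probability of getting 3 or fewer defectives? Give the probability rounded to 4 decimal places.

0.9758

X ~ Binomial(13, 0.09); P(X ≤ 3) = Σ C(13,k) p^k (1−p)^(13−k) over k:
  k=0: C(13,0)·0.09^0·0.91^13 = 0.293453
  k=1: C(13,1)·0.09^1·0.91^12 = 0.377296
  k=2: C(13,2)·0.09^2·0.91^11 = 0.223890
  k=3: C(13,3)·0.09^3·0.91^10 = 0.081191
Total = 0.975830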